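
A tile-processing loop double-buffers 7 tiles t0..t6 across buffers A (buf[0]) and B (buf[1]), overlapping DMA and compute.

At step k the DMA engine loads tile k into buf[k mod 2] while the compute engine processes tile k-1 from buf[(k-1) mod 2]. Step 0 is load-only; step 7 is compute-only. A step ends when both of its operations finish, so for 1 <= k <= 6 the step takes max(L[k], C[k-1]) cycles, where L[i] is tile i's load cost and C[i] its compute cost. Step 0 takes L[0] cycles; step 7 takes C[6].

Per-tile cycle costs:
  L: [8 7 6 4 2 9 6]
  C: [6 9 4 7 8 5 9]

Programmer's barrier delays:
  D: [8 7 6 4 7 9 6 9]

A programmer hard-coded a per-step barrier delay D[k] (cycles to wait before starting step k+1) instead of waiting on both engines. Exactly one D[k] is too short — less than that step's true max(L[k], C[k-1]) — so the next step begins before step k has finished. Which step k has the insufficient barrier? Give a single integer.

hazard at step 2

[0] required=L[0]=8=8 vs D=8 ok
[1] required=max(L[1]=7,C[0]=6)=7 vs D=7 ok
[2] required=max(L[2]=6,C[1]=9)=9 vs D=6 SHORT
[3] required=max(L[3]=4,C[2]=4)=4 vs D=4 ok
[4] required=max(L[4]=2,C[3]=7)=7 vs D=7 ok
[5] required=max(L[5]=9,C[4]=8)=9 vs D=9 ok
[6] required=max(L[6]=6,C[5]=5)=6 vs D=6 ok
[7] required=C[6]=9=9 vs D=9 ok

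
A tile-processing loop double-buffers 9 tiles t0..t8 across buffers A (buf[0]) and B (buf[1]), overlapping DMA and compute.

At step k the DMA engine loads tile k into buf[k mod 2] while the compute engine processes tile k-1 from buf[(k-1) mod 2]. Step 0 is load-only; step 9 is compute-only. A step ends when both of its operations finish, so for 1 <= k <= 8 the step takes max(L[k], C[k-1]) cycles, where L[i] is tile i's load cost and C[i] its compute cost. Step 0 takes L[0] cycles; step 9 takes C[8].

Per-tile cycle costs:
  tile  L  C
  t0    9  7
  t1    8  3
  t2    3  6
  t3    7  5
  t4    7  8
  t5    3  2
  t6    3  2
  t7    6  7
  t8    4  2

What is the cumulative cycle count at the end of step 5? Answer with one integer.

step 0: L[0]=9 → dur=9, Σ=9 | A=load:t0 B=idle [load-only]
step 1: L[1]=8 C[0]=7 → dur=8, Σ=17 | A=compute:t0 B=load:t1 [load-bound]
step 2: L[2]=3 C[1]=3 → dur=3, Σ=20 | A=load:t2 B=compute:t1 [tied]
step 3: L[3]=7 C[2]=6 → dur=7, Σ=27 | A=compute:t2 B=load:t3 [load-bound]
step 4: L[4]=7 C[3]=5 → dur=7, Σ=34 | A=load:t4 B=compute:t3 [load-bound]
step 5: L[5]=3 C[4]=8 → dur=8, Σ=42 | A=compute:t4 B=load:t5 [compute-bound]
step 6: L[6]=3 C[5]=2 → dur=3, Σ=45 | A=load:t6 B=compute:t5 [load-bound]
step 7: L[7]=6 C[6]=2 → dur=6, Σ=51 | A=compute:t6 B=load:t7 [load-bound]
step 8: L[8]=4 C[7]=7 → dur=7, Σ=58 | A=load:t8 B=compute:t7 [compute-bound]
step 9: C[8]=2 → dur=2, Σ=60 | A=compute:t8 B=idle [compute-only]

end_cycle[5] = 42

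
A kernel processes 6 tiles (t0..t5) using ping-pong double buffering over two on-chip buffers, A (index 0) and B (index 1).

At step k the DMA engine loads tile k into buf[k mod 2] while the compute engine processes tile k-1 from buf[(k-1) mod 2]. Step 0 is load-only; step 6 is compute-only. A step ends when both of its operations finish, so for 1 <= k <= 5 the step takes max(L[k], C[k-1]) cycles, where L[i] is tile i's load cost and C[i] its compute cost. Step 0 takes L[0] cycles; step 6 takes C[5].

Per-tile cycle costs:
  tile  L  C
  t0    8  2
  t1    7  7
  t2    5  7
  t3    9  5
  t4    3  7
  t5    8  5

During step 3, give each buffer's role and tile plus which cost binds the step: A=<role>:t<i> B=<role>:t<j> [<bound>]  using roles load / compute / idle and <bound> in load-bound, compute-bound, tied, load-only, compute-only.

step 0: L[0]=8 → dur=8, Σ=8 | A=load:t0 B=idle [load-only]
step 1: L[1]=7 C[0]=2 → dur=7, Σ=15 | A=compute:t0 B=load:t1 [load-bound]
step 2: L[2]=5 C[1]=7 → dur=7, Σ=22 | A=load:t2 B=compute:t1 [compute-bound]
step 3: L[3]=9 C[2]=7 → dur=9, Σ=31 | A=compute:t2 B=load:t3 [load-bound]
step 4: L[4]=3 C[3]=5 → dur=5, Σ=36 | A=load:t4 B=compute:t3 [compute-bound]
step 5: L[5]=8 C[4]=7 → dur=8, Σ=44 | A=compute:t4 B=load:t5 [load-bound]
step 6: C[5]=5 → dur=5, Σ=49 | A=idle B=compute:t5 [compute-only]

step 3: A=compute:t2 B=load:t3 [load-bound]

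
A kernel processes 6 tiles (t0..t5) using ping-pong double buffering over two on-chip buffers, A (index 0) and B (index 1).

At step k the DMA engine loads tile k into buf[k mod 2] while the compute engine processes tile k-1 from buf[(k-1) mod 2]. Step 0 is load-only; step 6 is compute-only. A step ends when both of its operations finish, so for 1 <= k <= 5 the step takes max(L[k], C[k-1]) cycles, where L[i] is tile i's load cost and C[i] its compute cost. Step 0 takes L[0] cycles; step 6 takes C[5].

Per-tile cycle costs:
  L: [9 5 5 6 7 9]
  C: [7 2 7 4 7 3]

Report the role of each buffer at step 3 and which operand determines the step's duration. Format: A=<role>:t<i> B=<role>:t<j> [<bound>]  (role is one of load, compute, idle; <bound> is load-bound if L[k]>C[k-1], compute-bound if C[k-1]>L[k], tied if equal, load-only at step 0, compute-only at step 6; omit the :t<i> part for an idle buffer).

step 3: A=compute:t2 B=load:t3 [compute-bound]

  0. 9=9c; end=9; A:t0 B:-
  1. max(5,7)=7c; end=16; A:t0 B:t1
  2. max(5,2)=5c; end=21; A:t2 B:t1
  3. max(6,7)=7c; end=28; A:t2 B:t3
  4. max(7,4)=7c; end=35; A:t4 B:t3
  5. max(9,7)=9c; end=44; A:t4 B:t5
  6. 3=3c; end=47; A:t4 B:t5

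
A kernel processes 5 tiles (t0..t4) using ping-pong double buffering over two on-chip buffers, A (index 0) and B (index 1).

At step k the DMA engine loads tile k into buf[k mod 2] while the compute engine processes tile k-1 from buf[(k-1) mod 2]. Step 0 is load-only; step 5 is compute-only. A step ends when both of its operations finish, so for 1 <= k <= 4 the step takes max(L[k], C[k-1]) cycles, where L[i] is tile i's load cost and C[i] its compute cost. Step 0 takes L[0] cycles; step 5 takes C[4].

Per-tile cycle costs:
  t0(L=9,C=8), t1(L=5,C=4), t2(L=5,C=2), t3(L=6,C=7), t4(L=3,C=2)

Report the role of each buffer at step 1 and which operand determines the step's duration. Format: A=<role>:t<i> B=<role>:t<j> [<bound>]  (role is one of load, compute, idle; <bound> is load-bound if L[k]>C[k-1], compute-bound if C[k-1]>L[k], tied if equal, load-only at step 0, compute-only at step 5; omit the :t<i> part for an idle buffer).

k=0 load=t0/9c comp=- wait=9 total=9
k=1 load=t1/5c comp=t0/8c wait=8 total=17
k=2 load=t2/5c comp=t1/4c wait=5 total=22
k=3 load=t3/6c comp=t2/2c wait=6 total=28
k=4 load=t4/3c comp=t3/7c wait=7 total=35
k=5 load=- comp=t4/2c wait=2 total=37

step 1: A=compute:t0 B=load:t1 [compute-bound]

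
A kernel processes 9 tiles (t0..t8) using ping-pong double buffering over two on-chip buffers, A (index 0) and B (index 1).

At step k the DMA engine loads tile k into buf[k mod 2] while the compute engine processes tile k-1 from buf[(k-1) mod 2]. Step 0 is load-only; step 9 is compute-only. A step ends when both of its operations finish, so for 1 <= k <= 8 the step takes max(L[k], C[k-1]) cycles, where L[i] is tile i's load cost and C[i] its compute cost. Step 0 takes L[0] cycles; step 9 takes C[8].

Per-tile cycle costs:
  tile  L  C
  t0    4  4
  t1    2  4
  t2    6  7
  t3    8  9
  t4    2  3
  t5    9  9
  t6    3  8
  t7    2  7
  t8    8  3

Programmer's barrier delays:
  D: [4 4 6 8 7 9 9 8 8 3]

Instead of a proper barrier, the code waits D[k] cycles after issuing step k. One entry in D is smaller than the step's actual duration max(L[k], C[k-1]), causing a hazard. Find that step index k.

hazard at step 4

step 0: need L[0]=4 = 4; D[0]=4 ok
step 1: need max(L[1]=2,C[0]=4) = 4; D[1]=4 ok
step 2: need max(L[2]=6,C[1]=4) = 6; D[2]=6 ok
step 3: need max(L[3]=8,C[2]=7) = 8; D[3]=8 ok
step 4: need max(L[4]=2,C[3]=9) = 9; D[4]=7 SHORT
step 5: need max(L[5]=9,C[4]=3) = 9; D[5]=9 ok
step 6: need max(L[6]=3,C[5]=9) = 9; D[6]=9 ok
step 7: need max(L[7]=2,C[6]=8) = 8; D[7]=8 ok
step 8: need max(L[8]=8,C[7]=7) = 8; D[8]=8 ok
step 9: need C[8]=3 = 3; D[9]=3 ok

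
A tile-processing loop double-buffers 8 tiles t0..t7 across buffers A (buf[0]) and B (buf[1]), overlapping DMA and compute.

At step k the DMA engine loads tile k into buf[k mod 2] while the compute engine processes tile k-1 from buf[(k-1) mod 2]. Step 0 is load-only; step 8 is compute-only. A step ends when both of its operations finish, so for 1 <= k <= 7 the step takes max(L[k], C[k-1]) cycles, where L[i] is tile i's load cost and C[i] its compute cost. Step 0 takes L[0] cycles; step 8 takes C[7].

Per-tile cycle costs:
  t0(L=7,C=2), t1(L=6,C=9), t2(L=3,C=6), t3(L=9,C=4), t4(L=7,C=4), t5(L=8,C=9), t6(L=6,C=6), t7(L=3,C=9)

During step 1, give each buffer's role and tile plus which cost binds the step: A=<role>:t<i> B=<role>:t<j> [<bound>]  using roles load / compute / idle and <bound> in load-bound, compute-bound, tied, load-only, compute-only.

step 1: A=compute:t0 B=load:t1 [load-bound]

k=0 load=t0/7c comp=- wait=7 total=7
k=1 load=t1/6c comp=t0/2c wait=6 total=13
k=2 load=t2/3c comp=t1/9c wait=9 total=22
k=3 load=t3/9c comp=t2/6c wait=9 total=31
k=4 load=t4/7c comp=t3/4c wait=7 total=38
k=5 load=t5/8c comp=t4/4c wait=8 total=46
k=6 load=t6/6c comp=t5/9c wait=9 total=55
k=7 load=t7/3c comp=t6/6c wait=6 total=61
k=8 load=- comp=t7/9c wait=9 total=70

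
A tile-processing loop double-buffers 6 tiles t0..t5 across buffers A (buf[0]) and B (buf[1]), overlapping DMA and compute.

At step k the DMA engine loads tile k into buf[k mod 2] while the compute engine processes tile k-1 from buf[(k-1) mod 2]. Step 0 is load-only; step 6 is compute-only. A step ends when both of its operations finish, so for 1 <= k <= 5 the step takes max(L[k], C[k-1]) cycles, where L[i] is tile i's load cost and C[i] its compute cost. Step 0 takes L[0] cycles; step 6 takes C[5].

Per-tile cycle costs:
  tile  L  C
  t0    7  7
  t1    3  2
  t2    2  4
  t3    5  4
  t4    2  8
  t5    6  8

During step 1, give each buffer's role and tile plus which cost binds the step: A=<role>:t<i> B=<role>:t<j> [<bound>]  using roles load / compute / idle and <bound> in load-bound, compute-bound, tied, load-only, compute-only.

k=0 load=t0/7c comp=- wait=7 total=7
k=1 load=t1/3c comp=t0/7c wait=7 total=14
k=2 load=t2/2c comp=t1/2c wait=2 total=16
k=3 load=t3/5c comp=t2/4c wait=5 total=21
k=4 load=t4/2c comp=t3/4c wait=4 total=25
k=5 load=t5/6c comp=t4/8c wait=8 total=33
k=6 load=- comp=t5/8c wait=8 total=41

step 1: A=compute:t0 B=load:t1 [compute-bound]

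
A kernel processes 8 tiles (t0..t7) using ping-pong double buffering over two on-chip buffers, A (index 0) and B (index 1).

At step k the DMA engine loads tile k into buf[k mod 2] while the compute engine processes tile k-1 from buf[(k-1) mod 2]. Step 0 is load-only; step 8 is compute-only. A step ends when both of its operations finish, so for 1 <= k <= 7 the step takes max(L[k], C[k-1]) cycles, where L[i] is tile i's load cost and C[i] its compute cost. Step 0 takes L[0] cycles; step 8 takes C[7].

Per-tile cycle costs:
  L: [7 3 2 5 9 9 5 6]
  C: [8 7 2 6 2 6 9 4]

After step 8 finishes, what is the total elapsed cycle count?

end_cycle[8] = 64

step 0: L[0]=7 → dur=7, Σ=7 | A=load:t0 B=idle [load-only]
step 1: L[1]=3 C[0]=8 → dur=8, Σ=15 | A=compute:t0 B=load:t1 [compute-bound]
step 2: L[2]=2 C[1]=7 → dur=7, Σ=22 | A=load:t2 B=compute:t1 [compute-bound]
step 3: L[3]=5 C[2]=2 → dur=5, Σ=27 | A=compute:t2 B=load:t3 [load-bound]
step 4: L[4]=9 C[3]=6 → dur=9, Σ=36 | A=load:t4 B=compute:t3 [load-bound]
step 5: L[5]=9 C[4]=2 → dur=9, Σ=45 | A=compute:t4 B=load:t5 [load-bound]
step 6: L[6]=5 C[5]=6 → dur=6, Σ=51 | A=load:t6 B=compute:t5 [compute-bound]
step 7: L[7]=6 C[6]=9 → dur=9, Σ=60 | A=compute:t6 B=load:t7 [compute-bound]
step 8: C[7]=4 → dur=4, Σ=64 | A=idle B=compute:t7 [compute-only]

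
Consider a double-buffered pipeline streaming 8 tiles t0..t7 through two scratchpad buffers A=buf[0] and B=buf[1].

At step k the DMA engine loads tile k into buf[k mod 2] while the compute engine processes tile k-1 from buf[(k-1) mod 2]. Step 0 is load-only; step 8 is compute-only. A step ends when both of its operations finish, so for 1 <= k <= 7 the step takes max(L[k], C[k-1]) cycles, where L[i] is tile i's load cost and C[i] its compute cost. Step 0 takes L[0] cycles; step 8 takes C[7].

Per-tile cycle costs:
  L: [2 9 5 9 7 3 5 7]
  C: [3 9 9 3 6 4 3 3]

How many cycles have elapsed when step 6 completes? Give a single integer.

k=0 load=t0/2c comp=- wait=2 total=2
k=1 load=t1/9c comp=t0/3c wait=9 total=11
k=2 load=t2/5c comp=t1/9c wait=9 total=20
k=3 load=t3/9c comp=t2/9c wait=9 total=29
k=4 load=t4/7c comp=t3/3c wait=7 total=36
k=5 load=t5/3c comp=t4/6c wait=6 total=42
k=6 load=t6/5c comp=t5/4c wait=5 total=47
k=7 load=t7/7c comp=t6/3c wait=7 total=54
k=8 load=- comp=t7/3c wait=3 total=57

end_cycle[6] = 47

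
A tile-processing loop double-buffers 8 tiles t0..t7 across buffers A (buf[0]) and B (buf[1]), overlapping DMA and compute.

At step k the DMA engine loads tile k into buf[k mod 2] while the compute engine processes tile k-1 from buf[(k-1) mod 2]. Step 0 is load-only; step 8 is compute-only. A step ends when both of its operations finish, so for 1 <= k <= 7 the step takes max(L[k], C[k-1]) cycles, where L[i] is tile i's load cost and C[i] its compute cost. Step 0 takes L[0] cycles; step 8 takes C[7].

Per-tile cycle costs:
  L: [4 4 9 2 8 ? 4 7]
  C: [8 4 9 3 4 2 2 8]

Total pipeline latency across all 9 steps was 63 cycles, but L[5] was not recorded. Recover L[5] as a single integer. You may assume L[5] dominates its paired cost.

L[5] = 6

step 0: dur = L[0]=4 = 4
step 1: dur = max(L[1]=4, C[0]=8) = 8
step 2: dur = max(L[2]=9, C[1]=4) = 9
step 3: dur = max(L[3]=2, C[2]=9) = 9
step 4: dur = max(L[4]=8, C[3]=3) = 8
step 5: dur = max(L[5]=?, C[4]=4) = L[5]  (unknown; binding)
step 6: dur = max(L[6]=4, C[5]=2) = 4
step 7: dur = max(L[7]=7, C[6]=2) = 7
step 8: dur = C[7]=8 = 8
sum of known step durations = 57
dur[5] = total - known = 63 - 57 = 6
L[5] is the binding max in step 5, so L[5] = dur[5] = 6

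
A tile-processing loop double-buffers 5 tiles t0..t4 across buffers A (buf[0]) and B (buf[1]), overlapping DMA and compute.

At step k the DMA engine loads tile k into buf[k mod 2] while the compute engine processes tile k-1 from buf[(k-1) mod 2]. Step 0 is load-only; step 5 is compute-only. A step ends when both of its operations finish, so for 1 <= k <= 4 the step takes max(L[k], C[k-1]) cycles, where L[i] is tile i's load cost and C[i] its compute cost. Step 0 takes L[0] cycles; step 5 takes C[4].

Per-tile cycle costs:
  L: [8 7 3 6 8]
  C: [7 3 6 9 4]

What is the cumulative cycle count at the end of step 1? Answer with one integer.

  0. 8=8c; end=8; A:t0 B:-
  1. max(7,7)=7c; end=15; A:t0 B:t1
  2. max(3,3)=3c; end=18; A:t2 B:t1
  3. max(6,6)=6c; end=24; A:t2 B:t3
  4. max(8,9)=9c; end=33; A:t4 B:t3
  5. 4=4c; end=37; A:t4 B:t3

end_cycle[1] = 15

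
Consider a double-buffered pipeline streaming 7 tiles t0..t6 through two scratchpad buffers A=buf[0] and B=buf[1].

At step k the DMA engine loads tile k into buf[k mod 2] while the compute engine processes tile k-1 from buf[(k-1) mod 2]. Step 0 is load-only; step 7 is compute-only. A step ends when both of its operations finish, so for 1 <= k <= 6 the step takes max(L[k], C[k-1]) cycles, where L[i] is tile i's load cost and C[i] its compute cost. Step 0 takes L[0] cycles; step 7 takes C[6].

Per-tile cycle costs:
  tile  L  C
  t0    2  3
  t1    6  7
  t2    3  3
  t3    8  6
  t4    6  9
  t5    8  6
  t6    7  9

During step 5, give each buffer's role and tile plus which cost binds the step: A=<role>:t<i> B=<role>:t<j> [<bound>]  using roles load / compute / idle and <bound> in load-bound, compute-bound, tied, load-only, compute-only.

k=0 load=t0/2c comp=- wait=2 total=2
k=1 load=t1/6c comp=t0/3c wait=6 total=8
k=2 load=t2/3c comp=t1/7c wait=7 total=15
k=3 load=t3/8c comp=t2/3c wait=8 total=23
k=4 load=t4/6c comp=t3/6c wait=6 total=29
k=5 load=t5/8c comp=t4/9c wait=9 total=38
k=6 load=t6/7c comp=t5/6c wait=7 total=45
k=7 load=- comp=t6/9c wait=9 total=54

step 5: A=compute:t4 B=load:t5 [compute-bound]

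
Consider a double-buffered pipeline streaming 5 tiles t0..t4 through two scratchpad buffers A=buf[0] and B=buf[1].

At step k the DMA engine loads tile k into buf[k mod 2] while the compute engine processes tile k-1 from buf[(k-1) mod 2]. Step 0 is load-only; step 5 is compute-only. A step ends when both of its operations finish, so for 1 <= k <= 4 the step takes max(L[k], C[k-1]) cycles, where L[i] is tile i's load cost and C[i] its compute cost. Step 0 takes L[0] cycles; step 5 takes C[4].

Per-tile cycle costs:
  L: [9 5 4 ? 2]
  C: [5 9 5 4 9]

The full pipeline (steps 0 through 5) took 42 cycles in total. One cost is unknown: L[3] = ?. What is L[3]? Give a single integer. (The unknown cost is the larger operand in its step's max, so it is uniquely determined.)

step 0 = dur = L[0]=9 = 9
step 1 = dur = max(L[1]=5, C[0]=5) = 5
step 2 = dur = max(L[2]=4, C[1]=9) = 9
step 3 = dur = max(L[3]=?, C[2]=5) = L[3]  (unknown; binding)
step 4 = dur = max(L[4]=2, C[3]=4) = 4
step 5 = dur = C[4]=9 = 9
sum of known step durations = 36
dur[3] = total - known = 42 - 36 = 6
L[3] is the binding max in step 3, so L[3] = dur[3] = 6

L[3] = 6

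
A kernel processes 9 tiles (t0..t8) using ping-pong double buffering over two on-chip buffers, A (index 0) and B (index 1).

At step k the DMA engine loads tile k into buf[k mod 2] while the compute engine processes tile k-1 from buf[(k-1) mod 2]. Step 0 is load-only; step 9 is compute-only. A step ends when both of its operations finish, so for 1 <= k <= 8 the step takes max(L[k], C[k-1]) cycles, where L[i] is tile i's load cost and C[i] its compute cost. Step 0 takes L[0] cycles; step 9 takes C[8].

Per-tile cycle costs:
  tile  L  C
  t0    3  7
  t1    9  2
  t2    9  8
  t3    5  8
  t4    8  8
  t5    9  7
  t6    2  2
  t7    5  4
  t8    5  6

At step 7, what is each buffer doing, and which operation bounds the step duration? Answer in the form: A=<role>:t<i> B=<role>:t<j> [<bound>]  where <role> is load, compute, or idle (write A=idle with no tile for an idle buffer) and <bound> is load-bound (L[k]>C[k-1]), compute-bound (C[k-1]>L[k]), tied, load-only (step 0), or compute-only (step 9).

step 7: A=compute:t6 B=load:t7 [load-bound]

step 0: L[0]=3 → dur=3, Σ=3 | A=load:t0 B=idle [load-only]
step 1: L[1]=9 C[0]=7 → dur=9, Σ=12 | A=compute:t0 B=load:t1 [load-bound]
step 2: L[2]=9 C[1]=2 → dur=9, Σ=21 | A=load:t2 B=compute:t1 [load-bound]
step 3: L[3]=5 C[2]=8 → dur=8, Σ=29 | A=compute:t2 B=load:t3 [compute-bound]
step 4: L[4]=8 C[3]=8 → dur=8, Σ=37 | A=load:t4 B=compute:t3 [tied]
step 5: L[5]=9 C[4]=8 → dur=9, Σ=46 | A=compute:t4 B=load:t5 [load-bound]
step 6: L[6]=2 C[5]=7 → dur=7, Σ=53 | A=load:t6 B=compute:t5 [compute-bound]
step 7: L[7]=5 C[6]=2 → dur=5, Σ=58 | A=compute:t6 B=load:t7 [load-bound]
step 8: L[8]=5 C[7]=4 → dur=5, Σ=63 | A=load:t8 B=compute:t7 [load-bound]
step 9: C[8]=6 → dur=6, Σ=69 | A=compute:t8 B=idle [compute-only]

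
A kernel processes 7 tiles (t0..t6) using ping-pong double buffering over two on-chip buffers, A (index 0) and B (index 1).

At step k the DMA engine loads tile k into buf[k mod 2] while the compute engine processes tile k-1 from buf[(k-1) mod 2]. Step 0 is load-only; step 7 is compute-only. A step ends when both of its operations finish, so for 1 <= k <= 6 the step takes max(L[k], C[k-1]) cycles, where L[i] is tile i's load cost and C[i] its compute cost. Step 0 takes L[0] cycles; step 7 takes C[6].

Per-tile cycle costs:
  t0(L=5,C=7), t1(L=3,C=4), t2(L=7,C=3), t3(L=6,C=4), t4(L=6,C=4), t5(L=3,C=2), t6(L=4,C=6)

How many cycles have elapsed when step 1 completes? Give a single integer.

step 0: L[0]=5 → dur=5, Σ=5 | A=load:t0 B=idle [load-only]
step 1: L[1]=3 C[0]=7 → dur=7, Σ=12 | A=compute:t0 B=load:t1 [compute-bound]
step 2: L[2]=7 C[1]=4 → dur=7, Σ=19 | A=load:t2 B=compute:t1 [load-bound]
step 3: L[3]=6 C[2]=3 → dur=6, Σ=25 | A=compute:t2 B=load:t3 [load-bound]
step 4: L[4]=6 C[3]=4 → dur=6, Σ=31 | A=load:t4 B=compute:t3 [load-bound]
step 5: L[5]=3 C[4]=4 → dur=4, Σ=35 | A=compute:t4 B=load:t5 [compute-bound]
step 6: L[6]=4 C[5]=2 → dur=4, Σ=39 | A=load:t6 B=compute:t5 [load-bound]
step 7: C[6]=6 → dur=6, Σ=45 | A=compute:t6 B=idle [compute-only]

end_cycle[1] = 12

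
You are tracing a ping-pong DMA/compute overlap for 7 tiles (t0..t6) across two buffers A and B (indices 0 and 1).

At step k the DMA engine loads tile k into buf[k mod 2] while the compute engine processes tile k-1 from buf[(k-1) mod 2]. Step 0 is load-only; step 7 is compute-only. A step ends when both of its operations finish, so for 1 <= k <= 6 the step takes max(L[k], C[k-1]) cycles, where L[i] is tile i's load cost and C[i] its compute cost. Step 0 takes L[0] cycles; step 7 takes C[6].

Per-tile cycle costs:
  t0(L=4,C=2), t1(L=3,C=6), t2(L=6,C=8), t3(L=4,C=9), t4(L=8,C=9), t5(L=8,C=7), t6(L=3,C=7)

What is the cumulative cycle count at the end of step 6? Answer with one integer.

end_cycle[6] = 46

  0. 4=4c; end=4; A:t0 B:-
  1. max(3,2)=3c; end=7; A:t0 B:t1
  2. max(6,6)=6c; end=13; A:t2 B:t1
  3. max(4,8)=8c; end=21; A:t2 B:t3
  4. max(8,9)=9c; end=30; A:t4 B:t3
  5. max(8,9)=9c; end=39; A:t4 B:t5
  6. max(3,7)=7c; end=46; A:t6 B:t5
  7. 7=7c; end=53; A:t6 B:t5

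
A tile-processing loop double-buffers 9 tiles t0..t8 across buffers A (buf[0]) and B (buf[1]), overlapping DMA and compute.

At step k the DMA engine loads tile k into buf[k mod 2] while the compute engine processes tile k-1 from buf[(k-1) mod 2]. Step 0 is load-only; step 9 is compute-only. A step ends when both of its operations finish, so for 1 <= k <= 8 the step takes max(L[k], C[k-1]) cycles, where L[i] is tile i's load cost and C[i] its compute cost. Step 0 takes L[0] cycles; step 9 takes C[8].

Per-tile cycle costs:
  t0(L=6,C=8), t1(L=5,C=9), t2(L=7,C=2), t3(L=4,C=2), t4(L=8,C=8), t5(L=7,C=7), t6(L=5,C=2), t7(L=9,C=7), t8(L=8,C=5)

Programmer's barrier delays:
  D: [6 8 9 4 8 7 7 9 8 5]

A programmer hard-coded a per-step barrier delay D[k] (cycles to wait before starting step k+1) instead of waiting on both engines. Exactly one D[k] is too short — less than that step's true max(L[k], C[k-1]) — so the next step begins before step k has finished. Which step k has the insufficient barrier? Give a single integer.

hazard at step 5

[0] required=L[0]=6=6 vs D=6 ok
[1] required=max(L[1]=5,C[0]=8)=8 vs D=8 ok
[2] required=max(L[2]=7,C[1]=9)=9 vs D=9 ok
[3] required=max(L[3]=4,C[2]=2)=4 vs D=4 ok
[4] required=max(L[4]=8,C[3]=2)=8 vs D=8 ok
[5] required=max(L[5]=7,C[4]=8)=8 vs D=7 SHORT
[6] required=max(L[6]=5,C[5]=7)=7 vs D=7 ok
[7] required=max(L[7]=9,C[6]=2)=9 vs D=9 ok
[8] required=max(L[8]=8,C[7]=7)=8 vs D=8 ok
[9] required=C[8]=5=5 vs D=5 ok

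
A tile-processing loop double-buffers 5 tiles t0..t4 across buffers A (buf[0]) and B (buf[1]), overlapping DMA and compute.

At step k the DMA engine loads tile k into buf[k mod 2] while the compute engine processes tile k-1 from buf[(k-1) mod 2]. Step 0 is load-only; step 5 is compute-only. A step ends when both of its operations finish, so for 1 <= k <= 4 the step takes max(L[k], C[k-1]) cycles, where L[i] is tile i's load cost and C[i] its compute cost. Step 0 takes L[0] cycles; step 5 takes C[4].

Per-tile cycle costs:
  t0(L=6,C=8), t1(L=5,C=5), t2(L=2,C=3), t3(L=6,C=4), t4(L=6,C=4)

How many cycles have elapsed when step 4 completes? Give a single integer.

step 0: L[0]=6 → dur=6, Σ=6 | A=load:t0 B=idle [load-only]
step 1: L[1]=5 C[0]=8 → dur=8, Σ=14 | A=compute:t0 B=load:t1 [compute-bound]
step 2: L[2]=2 C[1]=5 → dur=5, Σ=19 | A=load:t2 B=compute:t1 [compute-bound]
step 3: L[3]=6 C[2]=3 → dur=6, Σ=25 | A=compute:t2 B=load:t3 [load-bound]
step 4: L[4]=6 C[3]=4 → dur=6, Σ=31 | A=load:t4 B=compute:t3 [load-bound]
step 5: C[4]=4 → dur=4, Σ=35 | A=compute:t4 B=idle [compute-only]

end_cycle[4] = 31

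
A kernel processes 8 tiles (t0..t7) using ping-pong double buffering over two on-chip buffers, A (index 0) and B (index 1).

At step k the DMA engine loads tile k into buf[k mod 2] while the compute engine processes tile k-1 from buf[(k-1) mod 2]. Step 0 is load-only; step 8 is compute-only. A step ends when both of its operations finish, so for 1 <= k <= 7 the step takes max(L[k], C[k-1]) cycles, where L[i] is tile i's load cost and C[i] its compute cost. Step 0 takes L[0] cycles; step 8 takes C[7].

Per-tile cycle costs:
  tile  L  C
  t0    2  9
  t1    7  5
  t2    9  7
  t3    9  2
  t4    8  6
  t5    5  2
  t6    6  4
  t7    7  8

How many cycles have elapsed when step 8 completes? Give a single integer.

end_cycle[8] = 64

step 0: L[0]=2 → dur=2, Σ=2 | A=load:t0 B=idle [load-only]
step 1: L[1]=7 C[0]=9 → dur=9, Σ=11 | A=compute:t0 B=load:t1 [compute-bound]
step 2: L[2]=9 C[1]=5 → dur=9, Σ=20 | A=load:t2 B=compute:t1 [load-bound]
step 3: L[3]=9 C[2]=7 → dur=9, Σ=29 | A=compute:t2 B=load:t3 [load-bound]
step 4: L[4]=8 C[3]=2 → dur=8, Σ=37 | A=load:t4 B=compute:t3 [load-bound]
step 5: L[5]=5 C[4]=6 → dur=6, Σ=43 | A=compute:t4 B=load:t5 [compute-bound]
step 6: L[6]=6 C[5]=2 → dur=6, Σ=49 | A=load:t6 B=compute:t5 [load-bound]
step 7: L[7]=7 C[6]=4 → dur=7, Σ=56 | A=compute:t6 B=load:t7 [load-bound]
step 8: C[7]=8 → dur=8, Σ=64 | A=idle B=compute:t7 [compute-only]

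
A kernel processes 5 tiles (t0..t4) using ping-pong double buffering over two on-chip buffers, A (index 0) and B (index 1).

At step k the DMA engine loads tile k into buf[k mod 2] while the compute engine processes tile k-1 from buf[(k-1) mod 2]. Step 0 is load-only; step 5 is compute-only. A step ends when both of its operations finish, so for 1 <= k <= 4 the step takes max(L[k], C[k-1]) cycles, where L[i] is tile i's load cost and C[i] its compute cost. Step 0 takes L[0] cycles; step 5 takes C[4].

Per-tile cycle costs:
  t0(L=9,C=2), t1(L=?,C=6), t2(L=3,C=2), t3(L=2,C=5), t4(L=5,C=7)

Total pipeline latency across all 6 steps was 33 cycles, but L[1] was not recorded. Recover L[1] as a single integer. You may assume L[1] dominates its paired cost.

step 0 | dur = L[0]=9 = 9
step 1 | dur = max(L[1]=?, C[0]=2) = L[1]  (unknown; binding)
step 2 | dur = max(L[2]=3, C[1]=6) = 6
step 3 | dur = max(L[3]=2, C[2]=2) = 2
step 4 | dur = max(L[4]=5, C[3]=5) = 5
step 5 | dur = C[4]=7 = 7
sum of known step durations = 29
dur[1] = total - known = 33 - 29 = 4
L[1] is the binding max in step 1, so L[1] = dur[1] = 4

L[1] = 4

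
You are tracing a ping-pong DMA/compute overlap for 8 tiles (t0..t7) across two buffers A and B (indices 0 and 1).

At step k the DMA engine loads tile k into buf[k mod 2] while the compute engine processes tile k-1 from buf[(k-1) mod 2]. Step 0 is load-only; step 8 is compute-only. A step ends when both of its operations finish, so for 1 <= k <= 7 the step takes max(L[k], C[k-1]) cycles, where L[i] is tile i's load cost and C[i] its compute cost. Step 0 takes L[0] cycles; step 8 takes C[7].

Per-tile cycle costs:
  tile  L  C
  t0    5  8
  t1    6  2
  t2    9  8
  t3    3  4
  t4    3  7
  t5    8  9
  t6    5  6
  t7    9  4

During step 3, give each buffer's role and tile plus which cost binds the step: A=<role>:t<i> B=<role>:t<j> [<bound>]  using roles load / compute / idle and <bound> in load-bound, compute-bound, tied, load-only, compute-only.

  0. 5=5c; end=5; A:t0 B:-
  1. max(6,8)=8c; end=13; A:t0 B:t1
  2. max(9,2)=9c; end=22; A:t2 B:t1
  3. max(3,8)=8c; end=30; A:t2 B:t3
  4. max(3,4)=4c; end=34; A:t4 B:t3
  5. max(8,7)=8c; end=42; A:t4 B:t5
  6. max(5,9)=9c; end=51; A:t6 B:t5
  7. max(9,6)=9c; end=60; A:t6 B:t7
  8. 4=4c; end=64; A:t6 B:t7

step 3: A=compute:t2 B=load:t3 [compute-bound]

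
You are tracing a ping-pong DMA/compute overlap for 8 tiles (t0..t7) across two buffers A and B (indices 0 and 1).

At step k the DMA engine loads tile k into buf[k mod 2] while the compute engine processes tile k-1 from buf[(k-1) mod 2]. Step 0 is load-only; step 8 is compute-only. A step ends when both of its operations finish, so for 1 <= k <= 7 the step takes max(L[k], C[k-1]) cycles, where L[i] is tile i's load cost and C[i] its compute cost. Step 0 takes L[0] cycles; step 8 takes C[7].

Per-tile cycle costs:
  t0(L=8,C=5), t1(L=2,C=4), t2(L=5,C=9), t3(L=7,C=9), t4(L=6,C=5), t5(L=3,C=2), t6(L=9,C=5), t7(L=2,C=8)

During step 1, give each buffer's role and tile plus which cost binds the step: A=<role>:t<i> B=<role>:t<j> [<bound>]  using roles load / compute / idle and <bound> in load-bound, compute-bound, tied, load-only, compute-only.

step 1: A=compute:t0 B=load:t1 [compute-bound]

[0] DMA t0→A (8c) ∥ CU idle ⇒ 8c, clock 8
[1] DMA t1→B (2c) ∥ CU A:t0 (5c) ⇒ 5c, clock 13
[2] DMA t2→A (5c) ∥ CU B:t1 (4c) ⇒ 5c, clock 18
[3] DMA t3→B (7c) ∥ CU A:t2 (9c) ⇒ 9c, clock 27
[4] DMA t4→A (6c) ∥ CU B:t3 (9c) ⇒ 9c, clock 36
[5] DMA t5→B (3c) ∥ CU A:t4 (5c) ⇒ 5c, clock 41
[6] DMA t6→A (9c) ∥ CU B:t5 (2c) ⇒ 9c, clock 50
[7] DMA t7→B (2c) ∥ CU A:t6 (5c) ⇒ 5c, clock 55
[8] DMA idle ∥ CU B:t7 (8c) ⇒ 8c, clock 63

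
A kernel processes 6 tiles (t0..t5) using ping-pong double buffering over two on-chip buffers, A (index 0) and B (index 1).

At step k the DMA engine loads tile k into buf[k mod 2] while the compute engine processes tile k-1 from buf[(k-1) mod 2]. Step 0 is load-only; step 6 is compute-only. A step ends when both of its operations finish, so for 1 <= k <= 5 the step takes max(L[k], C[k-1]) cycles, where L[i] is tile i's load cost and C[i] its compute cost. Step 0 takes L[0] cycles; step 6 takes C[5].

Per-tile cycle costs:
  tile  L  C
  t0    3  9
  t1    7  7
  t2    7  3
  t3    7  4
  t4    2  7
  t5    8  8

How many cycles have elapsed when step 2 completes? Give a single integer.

end_cycle[2] = 19

step 0: L[0]=3 → dur=3, Σ=3 | A=load:t0 B=idle [load-only]
step 1: L[1]=7 C[0]=9 → dur=9, Σ=12 | A=compute:t0 B=load:t1 [compute-bound]
step 2: L[2]=7 C[1]=7 → dur=7, Σ=19 | A=load:t2 B=compute:t1 [tied]
step 3: L[3]=7 C[2]=3 → dur=7, Σ=26 | A=compute:t2 B=load:t3 [load-bound]
step 4: L[4]=2 C[3]=4 → dur=4, Σ=30 | A=load:t4 B=compute:t3 [compute-bound]
step 5: L[5]=8 C[4]=7 → dur=8, Σ=38 | A=compute:t4 B=load:t5 [load-bound]
step 6: C[5]=8 → dur=8, Σ=46 | A=idle B=compute:t5 [compute-only]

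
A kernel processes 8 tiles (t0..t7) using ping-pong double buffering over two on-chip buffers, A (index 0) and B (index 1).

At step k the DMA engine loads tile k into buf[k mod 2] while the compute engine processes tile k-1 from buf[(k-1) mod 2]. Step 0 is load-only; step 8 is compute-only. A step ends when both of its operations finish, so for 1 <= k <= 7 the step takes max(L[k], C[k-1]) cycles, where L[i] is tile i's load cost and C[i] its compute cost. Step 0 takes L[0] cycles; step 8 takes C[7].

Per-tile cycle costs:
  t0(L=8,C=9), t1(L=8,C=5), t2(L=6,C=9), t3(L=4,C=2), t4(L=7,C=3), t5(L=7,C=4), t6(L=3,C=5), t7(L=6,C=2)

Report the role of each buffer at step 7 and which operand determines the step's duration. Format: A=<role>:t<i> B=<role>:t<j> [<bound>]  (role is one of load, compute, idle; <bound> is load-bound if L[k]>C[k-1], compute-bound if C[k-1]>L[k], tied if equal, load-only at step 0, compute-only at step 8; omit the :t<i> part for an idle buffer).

  0. 8=8c; end=8; A:t0 B:-
  1. max(8,9)=9c; end=17; A:t0 B:t1
  2. max(6,5)=6c; end=23; A:t2 B:t1
  3. max(4,9)=9c; end=32; A:t2 B:t3
  4. max(7,2)=7c; end=39; A:t4 B:t3
  5. max(7,3)=7c; end=46; A:t4 B:t5
  6. max(3,4)=4c; end=50; A:t6 B:t5
  7. max(6,5)=6c; end=56; A:t6 B:t7
  8. 2=2c; end=58; A:t6 B:t7

step 7: A=compute:t6 B=load:t7 [load-bound]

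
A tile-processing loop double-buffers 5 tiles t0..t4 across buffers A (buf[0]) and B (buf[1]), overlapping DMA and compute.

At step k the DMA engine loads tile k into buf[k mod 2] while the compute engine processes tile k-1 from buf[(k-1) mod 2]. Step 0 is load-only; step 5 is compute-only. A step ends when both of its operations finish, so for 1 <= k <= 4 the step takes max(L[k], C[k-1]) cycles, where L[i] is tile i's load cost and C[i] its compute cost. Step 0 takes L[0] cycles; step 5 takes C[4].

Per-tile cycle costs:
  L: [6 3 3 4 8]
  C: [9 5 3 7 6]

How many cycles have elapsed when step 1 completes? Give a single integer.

  0. 6=6c; end=6; A:t0 B:-
  1. max(3,9)=9c; end=15; A:t0 B:t1
  2. max(3,5)=5c; end=20; A:t2 B:t1
  3. max(4,3)=4c; end=24; A:t2 B:t3
  4. max(8,7)=8c; end=32; A:t4 B:t3
  5. 6=6c; end=38; A:t4 B:t3

end_cycle[1] = 15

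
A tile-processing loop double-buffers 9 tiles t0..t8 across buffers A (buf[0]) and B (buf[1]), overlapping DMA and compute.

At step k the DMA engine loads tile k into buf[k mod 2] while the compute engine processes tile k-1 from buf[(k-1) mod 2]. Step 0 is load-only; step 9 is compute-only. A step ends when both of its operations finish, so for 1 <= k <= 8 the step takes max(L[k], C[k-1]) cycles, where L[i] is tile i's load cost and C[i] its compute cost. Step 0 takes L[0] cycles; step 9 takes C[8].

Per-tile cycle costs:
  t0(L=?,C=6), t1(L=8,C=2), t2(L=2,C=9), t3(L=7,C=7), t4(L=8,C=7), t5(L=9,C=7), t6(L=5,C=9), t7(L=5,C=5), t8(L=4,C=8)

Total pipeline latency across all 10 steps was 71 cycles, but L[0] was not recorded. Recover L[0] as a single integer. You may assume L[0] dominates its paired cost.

step 0 → dur = L[0]=? = L[0]  (unknown; binding)
step 1 → dur = max(L[1]=8, C[0]=6) = 8
step 2 → dur = max(L[2]=2, C[1]=2) = 2
step 3 → dur = max(L[3]=7, C[2]=9) = 9
step 4 → dur = max(L[4]=8, C[3]=7) = 8
step 5 → dur = max(L[5]=9, C[4]=7) = 9
step 6 → dur = max(L[6]=5, C[5]=7) = 7
step 7 → dur = max(L[7]=5, C[6]=9) = 9
step 8 → dur = max(L[8]=4, C[7]=5) = 5
step 9 → dur = C[8]=8 = 8
sum of known step durations = 65
dur[0] = total - known = 71 - 65 = 6
L[0] is the binding max in step 0, so L[0] = dur[0] = 6

L[0] = 6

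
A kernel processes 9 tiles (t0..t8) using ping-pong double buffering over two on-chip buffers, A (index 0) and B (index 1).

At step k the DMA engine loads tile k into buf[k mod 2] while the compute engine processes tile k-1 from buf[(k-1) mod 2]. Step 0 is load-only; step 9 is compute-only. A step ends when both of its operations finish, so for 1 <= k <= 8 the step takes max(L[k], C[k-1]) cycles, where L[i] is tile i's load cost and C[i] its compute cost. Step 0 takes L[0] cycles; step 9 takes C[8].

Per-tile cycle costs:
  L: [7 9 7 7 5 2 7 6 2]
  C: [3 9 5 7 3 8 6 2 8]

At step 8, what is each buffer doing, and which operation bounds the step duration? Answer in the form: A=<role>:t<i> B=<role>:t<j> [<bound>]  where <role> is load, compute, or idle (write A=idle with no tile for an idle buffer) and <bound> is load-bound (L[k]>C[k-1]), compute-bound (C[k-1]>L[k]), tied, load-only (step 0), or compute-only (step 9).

  0. 7=7c; end=7; A:t0 B:-
  1. max(9,3)=9c; end=16; A:t0 B:t1
  2. max(7,9)=9c; end=25; A:t2 B:t1
  3. max(7,5)=7c; end=32; A:t2 B:t3
  4. max(5,7)=7c; end=39; A:t4 B:t3
  5. max(2,3)=3c; end=42; A:t4 B:t5
  6. max(7,8)=8c; end=50; A:t6 B:t5
  7. max(6,6)=6c; end=56; A:t6 B:t7
  8. max(2,2)=2c; end=58; A:t8 B:t7
  9. 8=8c; end=66; A:t8 B:t7

step 8: A=load:t8 B=compute:t7 [tied]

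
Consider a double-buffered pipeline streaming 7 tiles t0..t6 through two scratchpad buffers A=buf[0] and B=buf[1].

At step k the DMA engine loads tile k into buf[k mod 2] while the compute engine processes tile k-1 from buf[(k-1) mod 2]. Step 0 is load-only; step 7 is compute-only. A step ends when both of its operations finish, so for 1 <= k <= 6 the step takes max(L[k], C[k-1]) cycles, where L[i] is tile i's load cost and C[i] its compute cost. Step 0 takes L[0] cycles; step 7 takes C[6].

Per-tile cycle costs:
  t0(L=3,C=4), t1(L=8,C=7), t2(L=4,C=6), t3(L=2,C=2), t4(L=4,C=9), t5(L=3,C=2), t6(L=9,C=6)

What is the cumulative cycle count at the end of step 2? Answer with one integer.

end_cycle[2] = 18

[0] DMA t0→A (3c) ∥ CU idle ⇒ 3c, clock 3
[1] DMA t1→B (8c) ∥ CU A:t0 (4c) ⇒ 8c, clock 11
[2] DMA t2→A (4c) ∥ CU B:t1 (7c) ⇒ 7c, clock 18
[3] DMA t3→B (2c) ∥ CU A:t2 (6c) ⇒ 6c, clock 24
[4] DMA t4→A (4c) ∥ CU B:t3 (2c) ⇒ 4c, clock 28
[5] DMA t5→B (3c) ∥ CU A:t4 (9c) ⇒ 9c, clock 37
[6] DMA t6→A (9c) ∥ CU B:t5 (2c) ⇒ 9c, clock 46
[7] DMA idle ∥ CU A:t6 (6c) ⇒ 6c, clock 52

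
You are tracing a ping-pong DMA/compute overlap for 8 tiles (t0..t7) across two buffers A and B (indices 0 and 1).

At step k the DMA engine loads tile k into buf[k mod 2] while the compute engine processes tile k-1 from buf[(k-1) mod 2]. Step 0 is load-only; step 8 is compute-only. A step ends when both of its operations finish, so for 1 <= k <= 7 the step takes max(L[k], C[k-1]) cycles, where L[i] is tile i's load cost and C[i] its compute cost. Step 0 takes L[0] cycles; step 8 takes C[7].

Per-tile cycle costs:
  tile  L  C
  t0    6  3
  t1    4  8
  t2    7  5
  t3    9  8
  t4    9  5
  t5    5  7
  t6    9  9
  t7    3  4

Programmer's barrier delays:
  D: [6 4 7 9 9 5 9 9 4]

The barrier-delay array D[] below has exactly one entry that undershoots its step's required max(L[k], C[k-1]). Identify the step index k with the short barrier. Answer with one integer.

k=0 barrier L[0]=6→6c, D[0]=6 ok
k=1 barrier max(L[1]=4,C[0]=3)→4c, D[1]=4 ok
k=2 barrier max(L[2]=7,C[1]=8)→8c, D[2]=7 SHORT
k=3 barrier max(L[3]=9,C[2]=5)→9c, D[3]=9 ok
k=4 barrier max(L[4]=9,C[3]=8)→9c, D[4]=9 ok
k=5 barrier max(L[5]=5,C[4]=5)→5c, D[5]=5 ok
k=6 barrier max(L[6]=9,C[5]=7)→9c, D[6]=9 ok
k=7 barrier max(L[7]=3,C[6]=9)→9c, D[7]=9 ok
k=8 barrier C[7]=4→4c, D[8]=4 ok

hazard at step 2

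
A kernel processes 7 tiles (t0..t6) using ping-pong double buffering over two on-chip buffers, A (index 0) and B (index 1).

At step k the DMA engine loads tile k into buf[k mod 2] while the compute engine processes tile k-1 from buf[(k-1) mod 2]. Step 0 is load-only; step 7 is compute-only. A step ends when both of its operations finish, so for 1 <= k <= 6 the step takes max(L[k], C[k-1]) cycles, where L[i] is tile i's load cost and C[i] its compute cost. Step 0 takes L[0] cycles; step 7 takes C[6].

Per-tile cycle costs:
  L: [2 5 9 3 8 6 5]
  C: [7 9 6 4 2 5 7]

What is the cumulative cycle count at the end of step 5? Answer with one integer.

[0] DMA t0→A (2c) ∥ CU idle ⇒ 2c, clock 2
[1] DMA t1→B (5c) ∥ CU A:t0 (7c) ⇒ 7c, clock 9
[2] DMA t2→A (9c) ∥ CU B:t1 (9c) ⇒ 9c, clock 18
[3] DMA t3→B (3c) ∥ CU A:t2 (6c) ⇒ 6c, clock 24
[4] DMA t4→A (8c) ∥ CU B:t3 (4c) ⇒ 8c, clock 32
[5] DMA t5→B (6c) ∥ CU A:t4 (2c) ⇒ 6c, clock 38
[6] DMA t6→A (5c) ∥ CU B:t5 (5c) ⇒ 5c, clock 43
[7] DMA idle ∥ CU A:t6 (7c) ⇒ 7c, clock 50

end_cycle[5] = 38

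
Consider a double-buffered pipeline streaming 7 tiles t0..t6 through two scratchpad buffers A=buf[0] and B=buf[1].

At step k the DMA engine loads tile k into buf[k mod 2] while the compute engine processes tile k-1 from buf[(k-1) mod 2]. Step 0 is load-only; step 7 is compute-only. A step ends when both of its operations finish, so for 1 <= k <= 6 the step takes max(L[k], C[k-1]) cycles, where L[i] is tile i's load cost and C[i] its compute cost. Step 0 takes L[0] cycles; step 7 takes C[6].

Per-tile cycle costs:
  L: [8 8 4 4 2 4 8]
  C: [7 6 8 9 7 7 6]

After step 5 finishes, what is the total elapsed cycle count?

end_cycle[5] = 46

[0] DMA t0→A (8c) ∥ CU idle ⇒ 8c, clock 8
[1] DMA t1→B (8c) ∥ CU A:t0 (7c) ⇒ 8c, clock 16
[2] DMA t2→A (4c) ∥ CU B:t1 (6c) ⇒ 6c, clock 22
[3] DMA t3→B (4c) ∥ CU A:t2 (8c) ⇒ 8c, clock 30
[4] DMA t4→A (2c) ∥ CU B:t3 (9c) ⇒ 9c, clock 39
[5] DMA t5→B (4c) ∥ CU A:t4 (7c) ⇒ 7c, clock 46
[6] DMA t6→A (8c) ∥ CU B:t5 (7c) ⇒ 8c, clock 54
[7] DMA idle ∥ CU A:t6 (6c) ⇒ 6c, clock 60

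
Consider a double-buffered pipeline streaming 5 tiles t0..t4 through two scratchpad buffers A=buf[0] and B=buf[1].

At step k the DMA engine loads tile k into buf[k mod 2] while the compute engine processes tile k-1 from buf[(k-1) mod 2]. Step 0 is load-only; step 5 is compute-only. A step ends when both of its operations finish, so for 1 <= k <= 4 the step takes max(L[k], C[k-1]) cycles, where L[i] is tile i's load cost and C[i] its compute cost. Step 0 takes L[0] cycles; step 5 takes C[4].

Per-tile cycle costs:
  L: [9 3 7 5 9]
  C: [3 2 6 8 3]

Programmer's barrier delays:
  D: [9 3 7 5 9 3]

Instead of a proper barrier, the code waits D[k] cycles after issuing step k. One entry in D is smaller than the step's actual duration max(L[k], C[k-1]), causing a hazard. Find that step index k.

k=0 barrier L[0]=9→9c, D[0]=9 ok
k=1 barrier max(L[1]=3,C[0]=3)→3c, D[1]=3 ok
k=2 barrier max(L[2]=7,C[1]=2)→7c, D[2]=7 ok
k=3 barrier max(L[3]=5,C[2]=6)→6c, D[3]=5 SHORT
k=4 barrier max(L[4]=9,C[3]=8)→9c, D[4]=9 ok
k=5 barrier C[4]=3→3c, D[5]=3 ok

hazard at step 3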